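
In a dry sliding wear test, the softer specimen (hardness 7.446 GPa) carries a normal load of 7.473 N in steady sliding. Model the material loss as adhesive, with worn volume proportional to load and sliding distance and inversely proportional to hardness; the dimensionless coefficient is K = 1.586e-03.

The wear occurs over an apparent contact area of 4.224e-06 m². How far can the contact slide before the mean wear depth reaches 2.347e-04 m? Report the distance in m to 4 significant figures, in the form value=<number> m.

value=622.8 m

The intermediates are printed rounded, and the computation keeps full precision, and a lone final rounding: 4 significant digits.
Convert: Hardness H = 7.446 GPa = 7.446e+09 Pa.
In SI base units, W = 7.473 N, H = 7.446e+09 Pa, K = 1.586e-03.
At the depth limit, V_lim = h_lim·A = 2.347e-04 · 4.224e-06 = 9.914e-10 m³.
Life L = V_lim·H/(K·W) = 9.914e-10 · 7.446e+09 / (1.586e-03 · 7.473) = 622.8 m.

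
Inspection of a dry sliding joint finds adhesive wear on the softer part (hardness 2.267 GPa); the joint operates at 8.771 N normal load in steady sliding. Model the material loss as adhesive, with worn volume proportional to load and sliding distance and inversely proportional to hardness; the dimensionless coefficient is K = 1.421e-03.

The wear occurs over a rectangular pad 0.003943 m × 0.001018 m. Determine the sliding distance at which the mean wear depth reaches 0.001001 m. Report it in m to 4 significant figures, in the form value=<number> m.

value=730.8 m

Intermediate values are shown rounded. Every step maintains full float precision. Rounded once at the end: 4 significant figures.
Hardness H = 2.267 GPa = 2.267e+09 Pa.
Contact area A = 0.003943 m × 0.001018 m = 4.014e-06 m².
Restated in SI base units: W = 8.771 N, H = 2.267e+09 Pa, K = 1.421e-03.
At the depth limit, V_lim = h_lim·A = 0.001001 · 4.014e-06 = 4.018e-09 m³.
Sliding life L = V_lim·H/(K·W) = 4.018e-09 · 2.267e+09 / (1.421e-03 · 8.771) = 730.8 m.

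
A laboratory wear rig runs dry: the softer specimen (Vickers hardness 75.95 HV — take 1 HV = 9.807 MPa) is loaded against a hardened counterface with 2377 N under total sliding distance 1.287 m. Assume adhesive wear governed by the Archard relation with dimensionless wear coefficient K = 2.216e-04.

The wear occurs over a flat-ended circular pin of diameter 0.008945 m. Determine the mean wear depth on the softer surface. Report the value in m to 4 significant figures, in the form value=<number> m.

Intermediates are shown rounded, and the computation holds exact precision. Rounded once at the end, at 4 significant figures.
Convert: Hardness H = 75.95 HV × 9.807 MPa/HV = 744.8 MPa = 7.448e+08 Pa.
Convert: Contact area A = π·d²/4 = π·(0.008945 m)²/4 = 6.284e-05 m².
Restated in SI base units: W = 2377 N, H = 7.448e+08 Pa, K = 2.216e-04.
Archard relation: V = K·W·L/H = 2.216e-04 · 2377 · 1.287 / 7.448e+08 = 9.102e-10 m³.
Mean wear depth h = V/A = 9.102e-10 / 6.284e-05 = 1.448e-05 m.

value=1.448e-05 m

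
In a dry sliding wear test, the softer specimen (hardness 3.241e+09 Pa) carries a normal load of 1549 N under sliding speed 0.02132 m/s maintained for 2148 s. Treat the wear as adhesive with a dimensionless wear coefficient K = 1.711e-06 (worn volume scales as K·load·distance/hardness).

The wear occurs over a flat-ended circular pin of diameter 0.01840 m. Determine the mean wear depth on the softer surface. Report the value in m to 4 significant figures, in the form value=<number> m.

value=1.408e-07 m

All arithmetic maintains exact precision; shown intermediates are rounded; rounded once at the end: 4 significant figures.
Distance L = v·t = 0.02132 m/s × 2148 s = 45.80 m.
Contact area A = π·d²/4 = π·(0.01840 m)²/4 = 2.659e-04 m².
In SI base units, W = 1549 N, H = 3.241e+09 Pa, K = 1.711e-06.
Archard relation: V = K·W·L/H = 1.711e-06 · 1549 · 45.80 / 3.241e+09 = 3.745e-11 m³.
Depth of wear h = V/A = 3.745e-11 / 2.659e-04 = 1.408e-07 m.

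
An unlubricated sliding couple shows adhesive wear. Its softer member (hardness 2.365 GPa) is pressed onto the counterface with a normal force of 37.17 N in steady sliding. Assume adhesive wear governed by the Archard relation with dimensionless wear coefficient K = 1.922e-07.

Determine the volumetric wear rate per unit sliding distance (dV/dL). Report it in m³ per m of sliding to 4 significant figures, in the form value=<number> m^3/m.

Intermediate values appear rounded; the algebra runs at exact precision — one final rounding to four significant digits.
Convert: Hardness H = 2.365 GPa = 2.365e+09 Pa.
In SI base units, W = 37.17 N, H = 2.365e+09 Pa, K = 1.922e-07.
Wear rate dV/dL = K·W/H (no L dependence): 1.922e-07 · 37.17 / 2.365e+09 = 3.021e-15 m³/m.

value=3.021e-15 m^3/m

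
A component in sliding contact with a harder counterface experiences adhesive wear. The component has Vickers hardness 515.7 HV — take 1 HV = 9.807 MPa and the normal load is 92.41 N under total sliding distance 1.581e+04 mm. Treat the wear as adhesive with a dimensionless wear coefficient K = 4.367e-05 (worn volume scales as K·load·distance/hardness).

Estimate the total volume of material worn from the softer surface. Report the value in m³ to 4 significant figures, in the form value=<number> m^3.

Shown intermediates are rounded — the computation maintains exact precision. Rounded just once to 4 significant digits.
Convert: Sliding distance L = 1.581e+04 mm = 15.81 m.
Convert: Hardness H = 515.7 HV × 9.807 MPa/HV = 5057 MPa = 5.057e+09 Pa.
Collected in SI base units: W = 92.41 N, H = 5.057e+09 Pa, K = 4.367e-05.
Volume removed: V = K·W·L/H = 4.367e-05 · 92.41 · 15.81 / 5.057e+09 = 1.262e-11 m³.

value=1.262e-11 m^3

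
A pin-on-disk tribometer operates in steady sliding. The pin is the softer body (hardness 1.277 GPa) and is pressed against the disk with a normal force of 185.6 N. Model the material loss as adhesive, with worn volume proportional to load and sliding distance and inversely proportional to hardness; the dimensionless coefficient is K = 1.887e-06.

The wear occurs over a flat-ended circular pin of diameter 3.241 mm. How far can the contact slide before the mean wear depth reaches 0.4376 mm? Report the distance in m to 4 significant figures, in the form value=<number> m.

value=1.316e+04 m

The intermediates are shown rounded, and all arithmetic keeps exact precision — one final rounding, at 4 significant figures.
Convert: Hardness H = 1.277 GPa = 1.277e+09 Pa.
Convert: Pin diameter d = 3.241 mm = 0.003241 m. Contact area A = π·d²/4 = π·(0.003241 m)²/4 = 8.250e-06 m².
Convert: Depth limit h_lim = 0.4376 mm = 4.376e-04 m.
In SI base units, W = 185.6 N, H = 1.277e+09 Pa, K = 1.887e-06.
Wearable volume V_lim = h_lim·A = 4.376e-04 · 8.250e-06 = 3.610e-09 m³.
Life L = V_lim·H/(K·W) = 3.610e-09 · 1.277e+09 / (1.887e-06 · 185.6) = 1.316e+04 m.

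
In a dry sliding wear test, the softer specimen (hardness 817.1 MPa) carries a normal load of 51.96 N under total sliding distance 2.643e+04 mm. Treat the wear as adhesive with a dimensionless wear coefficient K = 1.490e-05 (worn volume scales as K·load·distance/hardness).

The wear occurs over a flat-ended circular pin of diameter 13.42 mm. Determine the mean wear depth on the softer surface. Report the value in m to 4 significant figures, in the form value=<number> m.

value=1.770e-07 m

Every step maintains full precision — printed values are rounded — a lone final rounding, at four significant figures.
Convert: Sliding distance L = 2.643e+04 mm = 26.43 m.
Convert: Hardness H = 817.1 MPa = 8.171e+08 Pa.
Convert: Pin diameter d = 13.42 mm = 0.01342 m. Contact area A = π·d²/4 = π·(0.01342 m)²/4 = 1.414e-04 m².
Collected in SI base units: W = 51.96 N, H = 8.171e+08 Pa, K = 1.490e-05.
Volume removed: V = K·W·L/H = 1.490e-05 · 51.96 · 26.43 / 8.171e+08 = 2.504e-11 m³.
Mean depth h = V/A = 2.504e-11 / 1.414e-04 = 1.770e-07 m.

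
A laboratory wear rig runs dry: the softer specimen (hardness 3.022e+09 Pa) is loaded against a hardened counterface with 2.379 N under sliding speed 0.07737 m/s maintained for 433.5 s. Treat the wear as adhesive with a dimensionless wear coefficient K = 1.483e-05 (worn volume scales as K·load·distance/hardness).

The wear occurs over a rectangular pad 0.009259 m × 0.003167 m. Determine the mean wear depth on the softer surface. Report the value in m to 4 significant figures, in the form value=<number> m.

The intermediates are shown rounded. All working math holds full precision — one final rounding: 4 significant digits.
Sliding distance L = v·t = 0.07737 m/s × 433.5 s = 33.54 m.
Contact area A = 0.009259 m × 0.003167 m = 2.932e-05 m².
Working in SI base units: W = 2.379 N, H = 3.022e+09 Pa, K = 1.483e-05.
Worn volume V = K·W·L/H = 1.483e-05 · 2.379 · 33.54 / 3.022e+09 = 3.916e-13 m³.
Mean depth h = V/A = 3.916e-13 / 2.932e-05 = 1.335e-08 m.

value=1.335e-08 m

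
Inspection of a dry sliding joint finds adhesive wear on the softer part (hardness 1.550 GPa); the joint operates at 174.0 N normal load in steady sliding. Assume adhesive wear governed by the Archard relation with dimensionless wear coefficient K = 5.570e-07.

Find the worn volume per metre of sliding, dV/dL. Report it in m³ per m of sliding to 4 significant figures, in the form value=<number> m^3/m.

The computation maintains full float precision — printed values are rounded — rounded once at the end: four significant figures.
Convert: Hardness H = 1.550 GPa = 1.550e+09 Pa.
Collected in SI base units: W = 174.0 N, H = 1.550e+09 Pa, K = 5.570e-07.
The wear rate dV/dL = K·W/H (no L dependence): 5.570e-07 · 174.0 / 1.550e+09 = 6.253e-14 m³/m.

value=6.253e-14 m^3/m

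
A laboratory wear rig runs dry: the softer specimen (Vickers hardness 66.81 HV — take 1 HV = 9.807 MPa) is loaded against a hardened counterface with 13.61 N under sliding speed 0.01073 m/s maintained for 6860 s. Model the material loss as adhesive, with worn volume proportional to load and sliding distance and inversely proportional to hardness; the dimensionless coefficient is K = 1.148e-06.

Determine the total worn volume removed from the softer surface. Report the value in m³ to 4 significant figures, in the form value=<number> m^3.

The algebra keeps full precision — intermediate values are shown rounded, and one final rounding: 4 significant figures.
Total distance L = v·t = 0.01073 m/s × 6860 s = 73.61 m.
Hardness H = 66.81 HV × 9.807 MPa/HV = 655.2 MPa = 6.552e+08 Pa.
As SI base values: W = 13.61 N, H = 6.552e+08 Pa, K = 1.148e-06.
Archard relation: V = K·W·L/H = 1.148e-06 · 13.61 · 73.61 / 6.552e+08 = 1.755e-12 m³.

value=1.755e-12 m^3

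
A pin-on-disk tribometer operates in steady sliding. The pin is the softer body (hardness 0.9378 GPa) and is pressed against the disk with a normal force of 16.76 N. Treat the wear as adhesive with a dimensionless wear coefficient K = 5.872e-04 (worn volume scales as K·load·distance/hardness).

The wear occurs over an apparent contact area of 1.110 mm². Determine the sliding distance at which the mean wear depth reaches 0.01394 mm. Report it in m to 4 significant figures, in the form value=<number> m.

value=1.474 m

The algebra runs at full precision, and intermediates appear rounded, and rounded just once: 4 significant figures.
Hardness H = 0.9378 GPa = 9.378e+08 Pa.
Contact area A = 1.110 mm² = 1.110e-06 m².
Depth limit h_lim = 0.01394 mm = 1.394e-05 m.
Working in SI base units: W = 16.76 N, H = 9.378e+08 Pa, K = 5.872e-04.
Wearable volume V_lim = h_lim·A = 1.394e-05 · 1.110e-06 = 1.547e-11 m³.
Life L = V_lim·H/(K·W) = 1.547e-11 · 9.378e+08 / (5.872e-04 · 16.76) = 1.474 m.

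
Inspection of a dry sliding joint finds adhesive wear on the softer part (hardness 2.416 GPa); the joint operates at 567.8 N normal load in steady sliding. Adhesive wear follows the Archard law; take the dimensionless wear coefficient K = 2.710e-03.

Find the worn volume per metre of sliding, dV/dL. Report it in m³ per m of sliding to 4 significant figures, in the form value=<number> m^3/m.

value=6.369e-10 m^3/m

The computation holds exact precision — intermediate values are displayed rounded, and one last rounding to 4 significant figures.
Hardness H = 2.416 GPa = 2.416e+09 Pa.
Working in SI base units: W = 567.8 N, H = 2.416e+09 Pa, K = 2.710e-03.
Sliding wear rate dV/dL = K·W/H — distance-free: 2.710e-03 · 567.8 / 2.416e+09 = 6.369e-10 m³/m.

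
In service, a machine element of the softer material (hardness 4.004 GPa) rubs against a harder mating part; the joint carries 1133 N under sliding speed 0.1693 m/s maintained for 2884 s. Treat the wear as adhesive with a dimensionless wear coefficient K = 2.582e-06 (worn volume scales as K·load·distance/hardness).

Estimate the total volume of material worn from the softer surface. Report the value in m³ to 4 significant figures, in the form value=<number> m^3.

value=3.567e-10 m^3

All arithmetic keeps exact precision; the intermediates are displayed rounded, and a single final rounding: 4 significant figures.
Convert: Sliding distance L = v·t = 0.1693 m/s × 2884 s = 488.3 m.
Convert: Hardness H = 4.004 GPa = 4.004e+09 Pa.
SI base units throughout: W = 1133 N, H = 4.004e+09 Pa, K = 2.582e-06.
By Archard's law, V = K·W·L/H = 2.582e-06 · 1133 · 488.3 / 4.004e+09 = 3.567e-10 m³.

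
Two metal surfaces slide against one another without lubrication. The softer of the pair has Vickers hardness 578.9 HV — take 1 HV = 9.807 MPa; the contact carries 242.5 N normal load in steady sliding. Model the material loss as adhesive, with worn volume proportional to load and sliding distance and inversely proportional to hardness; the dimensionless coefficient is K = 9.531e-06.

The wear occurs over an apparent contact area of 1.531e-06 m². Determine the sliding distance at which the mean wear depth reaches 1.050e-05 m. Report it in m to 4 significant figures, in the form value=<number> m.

value=39.49 m

Shown intermediates are rounded; all working math carries full float precision; one last rounding to 4 significant digits.
Hardness H = 578.9 HV × 9.807 MPa/HV = 5677 MPa = 5.677e+09 Pa.
In SI base units, W = 242.5 N, H = 5.677e+09 Pa, K = 9.531e-06.
Volume at the limit: V_lim = h_lim·A = 1.050e-05 · 1.531e-06 = 1.608e-11 m³.
Life L = V_lim·H/(K·W) = 1.608e-11 · 5.677e+09 / (9.531e-06 · 242.5) = 39.49 m.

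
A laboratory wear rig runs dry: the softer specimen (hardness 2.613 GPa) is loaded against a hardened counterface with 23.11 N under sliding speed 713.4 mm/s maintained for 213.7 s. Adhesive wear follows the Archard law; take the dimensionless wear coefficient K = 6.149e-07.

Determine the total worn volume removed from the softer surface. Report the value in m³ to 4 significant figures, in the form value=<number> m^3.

Each operation holds exact precision — intermediates are printed rounded. Rounded just once: four significant digits.
Sliding speed v = 713.4 mm/s = 0.7134 m/s. The distance L = v·t = 0.7134 m/s × 213.7 s = 152.5 m.
Hardness H = 2.613 GPa = 2.613e+09 Pa.
Collected in SI base units: W = 23.11 N, H = 2.613e+09 Pa, K = 6.149e-07.
Archard volume V = K·W·L/H = 6.149e-07 · 23.11 · 152.5 / 2.613e+09 = 8.291e-13 m³.

value=8.291e-13 m^3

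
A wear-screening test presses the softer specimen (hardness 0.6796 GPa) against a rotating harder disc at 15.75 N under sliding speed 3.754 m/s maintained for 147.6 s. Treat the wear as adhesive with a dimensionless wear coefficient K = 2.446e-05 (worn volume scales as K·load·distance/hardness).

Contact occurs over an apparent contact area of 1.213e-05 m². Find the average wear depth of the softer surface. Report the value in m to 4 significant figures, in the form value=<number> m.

value=2.589e-05 m

The intermediates are displayed rounded, and all arithmetic holds exact precision; rounded once at the end, at four significant digits.
Distance L = v·t = 3.754 m/s × 147.6 s = 554.1 m.
Hardness H = 0.6796 GPa = 6.796e+08 Pa.
As SI base values: W = 15.75 N, H = 6.796e+08 Pa, K = 2.446e-05.
By Archard's law, V = K·W·L/H = 2.446e-05 · 15.75 · 554.1 / 6.796e+08 = 3.141e-10 m³.
Depth of wear h = V/A = 3.141e-10 / 1.213e-05 = 2.589e-05 m.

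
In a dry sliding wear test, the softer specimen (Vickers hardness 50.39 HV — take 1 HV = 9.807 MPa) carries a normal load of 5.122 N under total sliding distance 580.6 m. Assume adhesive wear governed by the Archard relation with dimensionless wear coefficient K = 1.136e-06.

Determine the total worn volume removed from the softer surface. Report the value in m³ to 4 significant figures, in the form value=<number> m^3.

value=6.836e-12 m^3

Intermediates are displayed rounded. Every step maintains full float precision, and rounded just once: 4 significant digits.
Convert: Hardness H = 50.39 HV × 9.807 MPa/HV = 494.2 MPa = 4.942e+08 Pa.
Expressed in SI base units: W = 5.122 N, H = 4.942e+08 Pa, K = 1.136e-06.
The Archard volume V = K·W·L/H = 1.136e-06 · 5.122 · 580.6 / 4.942e+08 = 6.836e-12 m³.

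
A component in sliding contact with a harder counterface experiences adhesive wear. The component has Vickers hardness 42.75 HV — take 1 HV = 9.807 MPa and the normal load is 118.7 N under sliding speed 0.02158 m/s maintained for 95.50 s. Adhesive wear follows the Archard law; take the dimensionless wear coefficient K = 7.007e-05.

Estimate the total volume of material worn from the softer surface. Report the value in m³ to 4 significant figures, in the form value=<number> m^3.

value=4.089e-11 m^3

Every step runs at exact precision; intermediates are displayed rounded. Rounded once at the end, at 4 significant digits.
Total distance L = v·t = 0.02158 m/s × 95.50 s = 2.061 m.
Hardness H = 42.75 HV × 9.807 MPa/HV = 419.2 MPa = 4.192e+08 Pa.
Collected in SI base units: W = 118.7 N, H = 4.192e+08 Pa, K = 7.007e-05.
The Archard volume V = K·W·L/H = 7.007e-05 · 118.7 · 2.061 / 4.192e+08 = 4.089e-11 m³.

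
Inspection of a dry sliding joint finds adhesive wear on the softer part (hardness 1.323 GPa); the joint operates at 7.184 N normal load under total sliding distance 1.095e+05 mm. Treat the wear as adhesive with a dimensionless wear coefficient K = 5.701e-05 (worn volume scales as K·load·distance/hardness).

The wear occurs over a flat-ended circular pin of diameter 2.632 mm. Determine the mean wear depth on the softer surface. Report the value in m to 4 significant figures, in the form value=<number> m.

Shown intermediates are rounded. Every step keeps exact precision; a single final rounding: 4 significant figures.
Convert: The distance L = 1.095e+05 mm = 109.5 m.
Convert: Hardness H = 1.323 GPa = 1.323e+09 Pa.
Convert: Pin diameter d = 2.632 mm = 0.002632 m. Contact area A = π·d²/4 = π·(0.002632 m)²/4 = 5.441e-06 m².
In SI base units, W = 7.184 N, H = 1.323e+09 Pa, K = 5.701e-05.
Archard volume V = K·W·L/H = 5.701e-05 · 7.184 · 109.5 / 1.323e+09 = 3.390e-11 m³.
Depth of wear h = V/A = 3.390e-11 / 5.441e-06 = 6.230e-06 m.

value=6.230e-06 m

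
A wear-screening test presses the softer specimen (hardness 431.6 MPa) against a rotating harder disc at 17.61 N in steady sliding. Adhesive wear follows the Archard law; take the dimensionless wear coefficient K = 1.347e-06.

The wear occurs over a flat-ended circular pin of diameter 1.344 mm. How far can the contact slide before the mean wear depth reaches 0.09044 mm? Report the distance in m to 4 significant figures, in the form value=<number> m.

The computation holds full float precision, and intermediate values are shown rounded; a lone final rounding to 4 significant digits.
Hardness H = 431.6 MPa = 4.316e+08 Pa.
Pin diameter d = 1.344 mm = 0.001344 m. Contact area A = π·d²/4 = π·(0.001344 m)²/4 = 1.419e-06 m².
Depth limit h_lim = 0.09044 mm = 9.044e-05 m.
As SI base values: W = 17.61 N, H = 4.316e+08 Pa, K = 1.347e-06.
Wearable volume V_lim = h_lim·A = 9.044e-05 · 1.419e-06 = 1.283e-10 m³.
So the life L = V_lim·H/(K·W) = 1.283e-10 · 4.316e+08 / (1.347e-06 · 17.61) = 2335 m.

value=2335 m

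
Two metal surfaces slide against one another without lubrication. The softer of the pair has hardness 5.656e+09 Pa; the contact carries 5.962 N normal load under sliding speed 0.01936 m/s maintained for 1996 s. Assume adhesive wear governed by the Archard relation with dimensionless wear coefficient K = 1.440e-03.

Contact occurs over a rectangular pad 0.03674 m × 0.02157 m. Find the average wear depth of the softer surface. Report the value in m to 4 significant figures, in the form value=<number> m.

value=7.402e-08 m

The intermediates are printed rounded; the computation maintains exact precision — rounded just once: 4 significant figures.
The distance L = v·t = 0.01936 m/s × 1996 s = 38.64 m.
Contact area A = 0.03674 m × 0.02157 m = 7.925e-04 m².
SI base units throughout: W = 5.962 N, H = 5.656e+09 Pa, K = 1.440e-03.
Archard volume V = K·W·L/H = 1.440e-03 · 5.962 · 38.64 / 5.656e+09 = 5.866e-11 m³.
Wear depth h = V/A = 5.866e-11 / 7.925e-04 = 7.402e-08 m.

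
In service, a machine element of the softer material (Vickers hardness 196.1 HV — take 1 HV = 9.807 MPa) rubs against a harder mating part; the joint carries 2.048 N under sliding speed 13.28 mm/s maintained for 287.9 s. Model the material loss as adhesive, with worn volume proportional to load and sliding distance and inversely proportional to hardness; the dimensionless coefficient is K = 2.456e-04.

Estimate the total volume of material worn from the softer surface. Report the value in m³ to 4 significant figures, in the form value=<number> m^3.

value=1.000e-12 m^3

The intermediates appear rounded — the computation holds exact precision. Rounded once at the end, at 4 significant digits.
Convert: Sliding speed v = 13.28 mm/s = 0.01328 m/s. Path length L = v·t = 0.01328 m/s × 287.9 s = 3.823 m.
Convert: Hardness H = 196.1 HV × 9.807 MPa/HV = 1923 MPa = 1.923e+09 Pa.
Collected in SI base units: W = 2.048 N, H = 1.923e+09 Pa, K = 2.456e-04.
Worn volume V = K·W·L/H = 2.456e-04 · 2.048 · 3.823 / 1.923e+09 = 1.000e-12 m³.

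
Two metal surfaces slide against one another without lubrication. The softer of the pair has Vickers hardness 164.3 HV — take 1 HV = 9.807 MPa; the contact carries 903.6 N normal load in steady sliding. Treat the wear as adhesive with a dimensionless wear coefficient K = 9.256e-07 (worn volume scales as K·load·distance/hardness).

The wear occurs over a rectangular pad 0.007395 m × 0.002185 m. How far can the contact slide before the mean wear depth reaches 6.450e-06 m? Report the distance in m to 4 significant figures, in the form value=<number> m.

The intermediates appear rounded. All working math holds full float precision. Rounded once at the end, at 4 significant digits.
Hardness H = 164.3 HV × 9.807 MPa/HV = 1611 MPa = 1.611e+09 Pa.
Contact area A = 0.007395 m × 0.002185 m = 1.616e-05 m².
SI base units throughout: W = 903.6 N, H = 1.611e+09 Pa, K = 9.256e-07.
Allowed volume V_lim = h_lim·A = 6.450e-06 · 1.616e-05 = 1.042e-10 m³.
Life L = V_lim·H/(K·W) = 1.042e-10 · 1.611e+09 / (9.256e-07 · 903.6) = 200.8 m.

value=200.8 m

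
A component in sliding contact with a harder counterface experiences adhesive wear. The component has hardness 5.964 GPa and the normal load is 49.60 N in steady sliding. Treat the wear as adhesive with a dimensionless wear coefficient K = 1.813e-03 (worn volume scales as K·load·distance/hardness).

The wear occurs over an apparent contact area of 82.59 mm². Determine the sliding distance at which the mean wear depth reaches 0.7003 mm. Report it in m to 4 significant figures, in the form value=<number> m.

value=3836 m

Intermediates are printed rounded, and the algebra maintains full float precision, and rounded once at the end, at 4 significant figures.
Convert: Hardness H = 5.964 GPa = 5.964e+09 Pa.
Convert: Contact area A = 82.59 mm² = 8.259e-05 m².
Convert: Depth limit h_lim = 0.7003 mm = 7.003e-04 m.
Expressed in SI base units: W = 49.60 N, H = 5.964e+09 Pa, K = 1.813e-03.
Allowed volume V_lim = h_lim·A = 7.003e-04 · 8.259e-05 = 5.784e-08 m³.
So the life L = V_lim·H/(K·W) = 5.784e-08 · 5.964e+09 / (1.813e-03 · 49.60) = 3836 m.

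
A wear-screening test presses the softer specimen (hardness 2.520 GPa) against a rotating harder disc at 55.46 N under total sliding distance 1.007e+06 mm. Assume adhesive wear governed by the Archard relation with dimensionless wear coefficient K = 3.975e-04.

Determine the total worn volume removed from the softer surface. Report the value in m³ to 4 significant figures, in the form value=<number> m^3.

value=8.809e-09 m^3

Each operation runs at exact precision; shown intermediates are rounded; a lone final rounding, at 4 significant digits.
Convert: Distance L = 1.007e+06 mm = 1007 m.
Convert: Hardness H = 2.520 GPa = 2.520e+09 Pa.
Working in SI base units: W = 55.46 N, H = 2.520e+09 Pa, K = 3.975e-04.
Archard relation: V = K·W·L/H = 3.975e-04 · 55.46 · 1007 / 2.520e+09 = 8.809e-09 m³.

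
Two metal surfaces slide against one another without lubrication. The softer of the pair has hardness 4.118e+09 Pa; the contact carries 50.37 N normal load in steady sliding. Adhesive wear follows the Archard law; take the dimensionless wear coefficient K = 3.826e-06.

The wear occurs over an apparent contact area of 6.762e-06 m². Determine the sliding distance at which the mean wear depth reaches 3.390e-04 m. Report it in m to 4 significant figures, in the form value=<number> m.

value=4.898e+04 m

All arithmetic keeps full float precision — quoted intermediates are rounded. Rounded just once, at four significant figures.
Expressed in SI base units: W = 50.37 N, H = 4.118e+09 Pa, K = 3.826e-06.
Wearable volume V_lim = h_lim·A = 3.390e-04 · 6.762e-06 = 2.292e-09 m³.
Thus life L = V_lim·H/(K·W) = 2.292e-09 · 4.118e+09 / (3.826e-06 · 50.37) = 4.898e+04 m.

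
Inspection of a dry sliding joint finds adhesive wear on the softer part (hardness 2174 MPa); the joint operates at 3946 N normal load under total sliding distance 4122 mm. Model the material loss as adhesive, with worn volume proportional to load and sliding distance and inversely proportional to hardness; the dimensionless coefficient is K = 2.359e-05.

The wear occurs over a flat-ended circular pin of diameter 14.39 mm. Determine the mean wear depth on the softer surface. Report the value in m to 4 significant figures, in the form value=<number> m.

Intermediate values appear rounded, and every step runs at exact precision — a lone final rounding, at four significant digits.
Sliding distance L = 4122 mm = 4.122 m.
Hardness H = 2174 MPa = 2.174e+09 Pa.
Pin diameter d = 14.39 mm = 0.01439 m. Contact area A = π·d²/4 = π·(0.01439 m)²/4 = 1.626e-04 m².
In SI base units: W = 3946 N, H = 2.174e+09 Pa, K = 2.359e-05.
Wear volume V = K·W·L/H = 2.359e-05 · 3946 · 4.122 / 2.174e+09 = 1.765e-10 m³.
Depth h = V/A = 1.765e-10 / 1.626e-04 = 1.085e-06 m.

value=1.085e-06 m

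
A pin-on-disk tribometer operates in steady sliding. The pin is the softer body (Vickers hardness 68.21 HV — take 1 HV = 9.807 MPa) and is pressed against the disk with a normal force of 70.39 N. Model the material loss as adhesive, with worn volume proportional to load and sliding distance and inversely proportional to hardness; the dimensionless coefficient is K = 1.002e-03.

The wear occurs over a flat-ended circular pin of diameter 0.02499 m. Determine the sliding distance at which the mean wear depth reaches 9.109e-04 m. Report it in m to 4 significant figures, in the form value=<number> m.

value=4237 m

Intermediates are shown rounded — all working math carries full precision, and a lone final rounding to 4 significant digits.
Hardness H = 68.21 HV × 9.807 MPa/HV = 668.9 MPa = 6.689e+08 Pa.
Contact area A = π·d²/4 = π·(0.02499 m)²/4 = 4.905e-04 m².
Restated in SI base units: W = 70.39 N, H = 6.689e+08 Pa, K = 1.002e-03.
Limit volume V_lim = h_lim·A = 9.109e-04 · 4.905e-04 = 4.468e-07 m³.
Sliding life L = V_lim·H/(K·W) = 4.468e-07 · 6.689e+08 / (1.002e-03 · 70.39) = 4237 m.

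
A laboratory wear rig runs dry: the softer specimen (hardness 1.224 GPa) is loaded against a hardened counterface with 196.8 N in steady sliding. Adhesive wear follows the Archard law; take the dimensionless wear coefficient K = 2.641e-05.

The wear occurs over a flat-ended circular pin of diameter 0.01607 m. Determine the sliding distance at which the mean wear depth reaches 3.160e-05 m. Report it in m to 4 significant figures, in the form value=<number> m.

Intermediate values are printed rounded — all working math holds exact precision. Rounded once at the end, at four significant digits.
Hardness H = 1.224 GPa = 1.224e+09 Pa.
Contact area A = π·d²/4 = π·(0.01607 m)²/4 = 2.028e-04 m².
SI base units throughout: W = 196.8 N, H = 1.224e+09 Pa, K = 2.641e-05.
Wearable volume V_lim = h_lim·A = 3.160e-05 · 2.028e-04 = 6.409e-09 m³.
So the life L = V_lim·H/(K·W) = 6.409e-09 · 1.224e+09 / (2.641e-05 · 196.8) = 1509 m.

value=1509 m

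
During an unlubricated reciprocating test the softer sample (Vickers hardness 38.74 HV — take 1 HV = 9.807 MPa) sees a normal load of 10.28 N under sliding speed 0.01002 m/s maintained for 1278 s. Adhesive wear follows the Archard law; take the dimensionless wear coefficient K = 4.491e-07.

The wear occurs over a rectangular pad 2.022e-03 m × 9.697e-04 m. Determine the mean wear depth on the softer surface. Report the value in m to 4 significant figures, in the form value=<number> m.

value=7.936e-08 m

Intermediate values appear rounded, and every step keeps full precision, and one final rounding, at 4 significant digits.
Path length L = v·t = 0.01002 m/s × 1278 s = 12.81 m.
Hardness H = 38.74 HV × 9.807 MPa/HV = 379.9 MPa = 3.799e+08 Pa.
Contact area A = 2.022e-03 m × 9.697e-04 m = 1.961e-06 m².
In SI base units: W = 10.28 N, H = 3.799e+08 Pa, K = 4.491e-07.
Volume removed: V = K·W·L/H = 4.491e-07 · 10.28 · 12.81 / 3.799e+08 = 1.556e-13 m³.
Depth of wear h = V/A = 1.556e-13 / 1.961e-06 = 7.936e-08 m.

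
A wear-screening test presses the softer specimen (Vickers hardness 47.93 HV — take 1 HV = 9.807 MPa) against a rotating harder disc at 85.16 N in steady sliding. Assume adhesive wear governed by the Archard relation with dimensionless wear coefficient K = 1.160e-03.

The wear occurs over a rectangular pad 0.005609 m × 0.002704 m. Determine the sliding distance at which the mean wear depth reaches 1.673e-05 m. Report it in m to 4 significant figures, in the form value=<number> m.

value=1.207 m

Intermediate values are printed rounded, and every step holds full float precision — a single final rounding to four significant digits.
Hardness H = 47.93 HV × 9.807 MPa/HV = 470.0 MPa = 4.700e+08 Pa.
Contact area A = 0.005609 m × 0.002704 m = 1.517e-05 m².
Restated in SI base units: W = 85.16 N, H = 4.700e+08 Pa, K = 1.160e-03.
Wearable volume V_lim = h_lim·A = 1.673e-05 · 1.517e-05 = 2.537e-10 m³.
Thus life L = V_lim·H/(K·W) = 2.537e-10 · 4.700e+08 / (1.160e-03 · 85.16) = 1.207 m.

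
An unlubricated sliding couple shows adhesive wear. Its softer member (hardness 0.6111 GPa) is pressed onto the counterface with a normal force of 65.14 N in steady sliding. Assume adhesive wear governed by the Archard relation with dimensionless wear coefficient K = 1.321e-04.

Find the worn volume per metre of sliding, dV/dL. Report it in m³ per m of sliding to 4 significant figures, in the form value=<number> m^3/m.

value=1.408e-11 m^3/m

The intermediates appear rounded, and the algebra carries exact precision, and one last rounding, at 4 significant figures.
Hardness H = 0.6111 GPa = 6.111e+08 Pa.
Collected in SI base units: W = 65.14 N, H = 6.111e+08 Pa, K = 1.321e-04.
Rate of wear dV/dL = K·W/H (no L dependence): 1.321e-04 · 65.14 / 6.111e+08 = 1.408e-11 m³/m.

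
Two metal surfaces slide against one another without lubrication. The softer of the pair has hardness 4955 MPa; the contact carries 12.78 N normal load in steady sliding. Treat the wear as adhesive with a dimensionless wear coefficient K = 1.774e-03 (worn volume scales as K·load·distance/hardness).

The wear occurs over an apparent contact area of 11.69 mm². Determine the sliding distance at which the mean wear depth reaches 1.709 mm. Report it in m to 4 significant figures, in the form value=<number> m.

Intermediate values appear rounded — each operation maintains exact precision. Rounded once at the end, at four significant figures.
Hardness H = 4955 MPa = 4.955e+09 Pa.
Contact area A = 11.69 mm² = 1.169e-05 m².
Depth limit h_lim = 1.709 mm = 0.001709 m.
SI base units throughout: W = 12.78 N, H = 4.955e+09 Pa, K = 1.774e-03.
Allowed volume V_lim = h_lim·A = 0.001709 · 1.169e-05 = 1.998e-08 m³.
Inverting, life L = V_lim·H/(K·W) = 1.998e-08 · 4.955e+09 / (1.774e-03 · 12.78) = 4366 m.

value=4366 m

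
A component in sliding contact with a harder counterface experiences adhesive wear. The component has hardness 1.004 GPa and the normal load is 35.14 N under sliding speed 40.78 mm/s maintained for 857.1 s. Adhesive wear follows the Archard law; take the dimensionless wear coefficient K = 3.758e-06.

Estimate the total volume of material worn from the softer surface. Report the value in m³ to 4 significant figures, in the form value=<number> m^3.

Each operation runs at exact precision — the intermediates are printed rounded — rounded once at the end to 4 significant figures.
Sliding speed v = 40.78 mm/s = 0.04078 m/s. The distance L = v·t = 0.04078 m/s × 857.1 s = 34.95 m.
Hardness H = 1.004 GPa = 1.004e+09 Pa.
In SI base units: W = 35.14 N, H = 1.004e+09 Pa, K = 3.758e-06.
The Archard volume V = K·W·L/H = 3.758e-06 · 35.14 · 34.95 / 1.004e+09 = 4.597e-12 m³.

value=4.597e-12 m^3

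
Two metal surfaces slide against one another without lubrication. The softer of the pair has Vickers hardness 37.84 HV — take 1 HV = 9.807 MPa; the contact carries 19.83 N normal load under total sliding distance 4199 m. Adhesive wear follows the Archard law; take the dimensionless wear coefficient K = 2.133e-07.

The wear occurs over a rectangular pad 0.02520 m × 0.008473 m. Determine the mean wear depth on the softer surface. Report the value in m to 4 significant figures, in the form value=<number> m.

value=2.241e-07 m

All working math keeps exact precision. Shown intermediates are rounded, and a lone final rounding: 4 significant figures.
Hardness H = 37.84 HV × 9.807 MPa/HV = 371.1 MPa = 3.711e+08 Pa.
Contact area A = 0.02520 m × 0.008473 m = 2.135e-04 m².
In SI base units: W = 19.83 N, H = 3.711e+08 Pa, K = 2.133e-07.
Apply Archard: V = K·W·L/H = 2.133e-07 · 19.83 · 4199 / 3.711e+08 = 4.786e-11 m³.
Average depth h = V/A = 4.786e-11 / 2.135e-04 = 2.241e-07 m.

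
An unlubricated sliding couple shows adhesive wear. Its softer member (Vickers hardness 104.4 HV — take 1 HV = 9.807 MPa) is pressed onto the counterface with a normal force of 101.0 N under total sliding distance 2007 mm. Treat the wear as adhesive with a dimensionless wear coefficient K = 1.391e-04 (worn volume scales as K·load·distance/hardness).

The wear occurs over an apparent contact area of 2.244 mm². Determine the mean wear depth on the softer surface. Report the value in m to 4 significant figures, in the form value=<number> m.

value=1.227e-05 m

The computation runs at full float precision, and printed values are rounded, and one last rounding, at 4 significant figures.
Total distance L = 2007 mm = 2.007 m.
Hardness H = 104.4 HV × 9.807 MPa/HV = 1024 MPa = 1.024e+09 Pa.
Contact area A = 2.244 mm² = 2.244e-06 m².
Working in SI base units: W = 101.0 N, H = 1.024e+09 Pa, K = 1.391e-04.
The Archard volume V = K·W·L/H = 1.391e-04 · 101.0 · 2.007 / 1.024e+09 = 2.754e-11 m³.
Depth h = V/A = 2.754e-11 / 2.244e-06 = 1.227e-05 m.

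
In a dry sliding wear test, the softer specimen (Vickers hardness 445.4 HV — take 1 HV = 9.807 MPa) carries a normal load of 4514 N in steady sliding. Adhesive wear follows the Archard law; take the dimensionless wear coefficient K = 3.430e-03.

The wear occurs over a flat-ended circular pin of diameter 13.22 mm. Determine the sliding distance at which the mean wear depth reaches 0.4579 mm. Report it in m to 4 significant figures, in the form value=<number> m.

value=17.73 m

Intermediate values are shown rounded. Each operation keeps full precision — rounded once at the end: four significant digits.
Convert: Hardness H = 445.4 HV × 9.807 MPa/HV = 4368 MPa = 4.368e+09 Pa.
Convert: Pin diameter d = 13.22 mm = 0.01322 m. Contact area A = π·d²/4 = π·(0.01322 m)²/4 = 1.373e-04 m².
Convert: Depth limit h_lim = 0.4579 mm = 4.579e-04 m.
In SI base units, W = 4514 N, H = 4.368e+09 Pa, K = 3.430e-03.
At the depth limit, V_lim = h_lim·A = 4.579e-04 · 1.373e-04 = 6.285e-08 m³.
So the life L = V_lim·H/(K·W) = 6.285e-08 · 4.368e+09 / (3.430e-03 · 4514) = 17.73 m.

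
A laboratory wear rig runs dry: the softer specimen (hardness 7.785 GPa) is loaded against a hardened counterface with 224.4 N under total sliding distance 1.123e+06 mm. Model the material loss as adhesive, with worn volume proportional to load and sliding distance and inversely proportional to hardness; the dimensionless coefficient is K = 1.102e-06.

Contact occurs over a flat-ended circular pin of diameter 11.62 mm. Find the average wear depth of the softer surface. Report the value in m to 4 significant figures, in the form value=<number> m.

The algebra runs at full float precision. Intermediates are shown rounded; one last rounding, at four significant digits.
Convert: Total distance L = 1.123e+06 mm = 1123 m.
Convert: Hardness H = 7.785 GPa = 7.785e+09 Pa.
Convert: Pin diameter d = 11.62 mm = 0.01162 m. Contact area A = π·d²/4 = π·(0.01162 m)²/4 = 1.060e-04 m².
SI base units throughout: W = 224.4 N, H = 7.785e+09 Pa, K = 1.102e-06.
Wear volume V = K·W·L/H = 1.102e-06 · 224.4 · 1123 / 7.785e+09 = 3.567e-11 m³.
Mean wear depth h = V/A = 3.567e-11 / 1.060e-04 = 3.364e-07 m.

value=3.364e-07 m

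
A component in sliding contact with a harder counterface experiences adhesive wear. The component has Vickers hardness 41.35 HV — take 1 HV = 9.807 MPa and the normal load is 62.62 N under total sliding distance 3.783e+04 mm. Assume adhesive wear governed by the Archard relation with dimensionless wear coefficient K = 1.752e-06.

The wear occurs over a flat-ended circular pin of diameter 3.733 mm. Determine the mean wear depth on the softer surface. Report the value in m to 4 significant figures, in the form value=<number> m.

value=9.351e-07 m

Every step keeps full float precision, and intermediates are shown rounded — one last rounding, at four significant figures.
Path length L = 3.783e+04 mm = 37.83 m.
Hardness H = 41.35 HV × 9.807 MPa/HV = 405.5 MPa = 4.055e+08 Pa.
Pin diameter d = 3.733 mm = 0.003733 m. Contact area A = π·d²/4 = π·(0.003733 m)²/4 = 1.094e-05 m².
In SI base units, W = 62.62 N, H = 4.055e+08 Pa, K = 1.752e-06.
Volume removed: V = K·W·L/H = 1.752e-06 · 62.62 · 37.83 / 4.055e+08 = 1.023e-11 m³.
Depth h = V/A = 1.023e-11 / 1.094e-05 = 9.351e-07 m.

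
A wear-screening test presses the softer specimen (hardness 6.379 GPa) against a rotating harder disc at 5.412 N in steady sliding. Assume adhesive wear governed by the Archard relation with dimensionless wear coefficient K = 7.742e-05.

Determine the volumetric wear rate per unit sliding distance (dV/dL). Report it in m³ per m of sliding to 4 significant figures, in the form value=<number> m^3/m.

value=6.568e-14 m^3/m

Intermediate values are shown rounded; every step keeps exact precision; rounded once at the end, at 4 significant figures.
Hardness H = 6.379 GPa = 6.379e+09 Pa.
In SI base units: W = 5.412 N, H = 6.379e+09 Pa, K = 7.742e-05.
The wear rate dV/dL = K·W/H (no L dependence): 7.742e-05 · 5.412 / 6.379e+09 = 6.568e-14 m³/m.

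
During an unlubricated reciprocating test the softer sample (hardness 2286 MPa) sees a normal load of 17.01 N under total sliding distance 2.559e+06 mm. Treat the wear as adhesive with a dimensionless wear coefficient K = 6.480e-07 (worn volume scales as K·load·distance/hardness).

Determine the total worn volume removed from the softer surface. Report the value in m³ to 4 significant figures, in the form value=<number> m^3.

All working math maintains full float precision; intermediate values appear rounded; rounded just once, at 4 significant figures.
Path length L = 2.559e+06 mm = 2559 m.
Hardness H = 2286 MPa = 2.286e+09 Pa.
Working in SI base units: W = 17.01 N, H = 2.286e+09 Pa, K = 6.480e-07.
Volume removed: V = K·W·L/H = 6.480e-07 · 17.01 · 2559 / 2.286e+09 = 1.234e-11 m³.

value=1.234e-11 m^3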